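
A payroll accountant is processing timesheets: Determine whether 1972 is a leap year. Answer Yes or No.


Year: 1972
Divisible by 4? 1972 / 4 = 493.0 -> Yes
Divisible by 100? 1972 / 100 = 19.72 -> No
Divisible by 4 but not 100, so it IS a leap year

Yes


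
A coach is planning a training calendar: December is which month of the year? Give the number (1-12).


Calendar month order:
11. November
12. December <--
December is month number 12

12


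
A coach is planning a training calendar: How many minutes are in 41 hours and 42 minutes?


Hours: 41
Extra minutes: 42
Minutes per hour: 60
Hours to minutes: 41 x 60 = 2460
Total: 2460 + 42 = 2502

2502


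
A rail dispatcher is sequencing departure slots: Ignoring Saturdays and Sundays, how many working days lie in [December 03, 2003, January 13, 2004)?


Start: 2003-12-03 (Wednesday)
End (exclusive): 2004-01-13 (Tuesday)
Total calendar days: 41
Full weeks: 41 // 7 = 5 -> 25 weekdays
Remaining 6 days starting on Wednesday:
  Wed(w), Thu(w), Fri(w), Sat(-), Sun(-), Mon(w) -> 4 weekdays
Total business days: 25 + 4 = 29

29


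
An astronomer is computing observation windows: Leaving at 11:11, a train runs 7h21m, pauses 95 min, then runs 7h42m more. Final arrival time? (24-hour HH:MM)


Depart: 11:11
Leg 1: +441 min -> 18:32
Layover: +95 min -> 20:07
Leg 2: +462 min -> 03:49
Total travel: 998 minutes = 16h 38m
Arrival: 03:49

03:49


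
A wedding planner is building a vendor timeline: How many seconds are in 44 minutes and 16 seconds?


Minutes: 44
Extra seconds: 16
Seconds per minute: 60
Minutes to seconds: 44 x 60 = 2640
Total: 2640 + 16 = 2656

2656


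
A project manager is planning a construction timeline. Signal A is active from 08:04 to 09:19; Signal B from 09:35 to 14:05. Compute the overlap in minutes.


Interval A: [484, 559] minutes from midnight
Interval B: [575, 845] minutes from midnight
Overlap start = max(484, 575) = 575
Overlap end = min(559, 845) = 559
End <= start, so the intervals do not overlap: 0 minutes

0


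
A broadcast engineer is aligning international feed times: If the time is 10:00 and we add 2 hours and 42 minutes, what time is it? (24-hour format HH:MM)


Start time: 10:00
Adding: 2 hours 42 minutes
Minutes: 0 + 42 = 42
Hours: 10 + 2 + 0 = 12
Result: 12:42

12:42


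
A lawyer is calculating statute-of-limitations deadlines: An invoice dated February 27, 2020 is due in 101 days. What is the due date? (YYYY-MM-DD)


Start: 2020-02-27
Adding 101 days
Days remaining in February: 2
After February: 99 days still to add
March 2020: 31 days, 68 remaining
April 2020: 30 days, 38 remaining
May 2020: 31 days, 7 remaining
June 2020 has 30 days, need 7
Result: 2020-06-07

2020-06-07


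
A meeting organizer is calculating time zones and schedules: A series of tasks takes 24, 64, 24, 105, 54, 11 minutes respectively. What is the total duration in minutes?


Durations: 24, 64, 24, 105, 54, 11
Running sum: 24
+ 64 = 88
+ 24 = 112
+ 105 = 217
+ 54 = 271
+ 11 = 282
Total duration: 282 minutes
That is 4 hours and 42 minutes

282


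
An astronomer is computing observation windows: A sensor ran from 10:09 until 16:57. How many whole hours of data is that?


Start: 10:09
End: 16:57
Hour difference: 16 - 10 = 6 hours
Minute difference: 57 - 9 = 48 minutes
Total minutes: 408
Complete hours: 408 / 60 = 6 (remainder 48)

6


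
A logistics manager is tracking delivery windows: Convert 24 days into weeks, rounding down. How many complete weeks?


Total days: 24
Days per week: 7
Division: 24 / 7 = 3 remainder 3
Complete weeks: 3
Remaining days: 3

3


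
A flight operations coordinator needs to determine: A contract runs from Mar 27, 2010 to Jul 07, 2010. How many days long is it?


Start date: 2010-03-27
End date: 2010-07-07
Mar 2010: +5 days
Apr 2010: +30 days
May 2010: +31 days
Jun 2010: +30 days
Jul 2010: +6 days
Total: 102 days

102


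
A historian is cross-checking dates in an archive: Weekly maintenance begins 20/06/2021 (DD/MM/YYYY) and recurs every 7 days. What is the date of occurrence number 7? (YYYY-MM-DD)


First occurrence: 2021-06-20 (occurrence 1)
Each occurrence is 7 days after the previous.
Occurrence 7 is 6 weeks after the first.
6 weeks = 42 days
2021-06-20 + 42 days = 2021-08-01

2021-08-01


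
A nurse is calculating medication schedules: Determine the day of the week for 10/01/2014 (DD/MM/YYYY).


Date: 2014-01-10
January 1, 2014 is a Wednesday
Day of year: 10
Offset from Jan 1: 9 days
9 mod 7 = 2
Result: Friday

Friday


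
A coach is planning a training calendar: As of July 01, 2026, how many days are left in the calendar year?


Start: July 01, 2026
End: December 31, 2026
Days left in July: 30
August: 31
September: 30
October: 31
November: 30
... plus remaining months
Sum of remaining months: 153
Total: 30 + 153 = 183

183


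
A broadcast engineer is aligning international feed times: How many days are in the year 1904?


Year: 1904
Check leap year rules:
Divisible by 4? Yes
Divisible by 100? No
1904 is a leap year
Days: 366

366


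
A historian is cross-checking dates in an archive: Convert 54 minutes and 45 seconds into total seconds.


Minutes: 54
Seconds: 45
Convert minutes to seconds: 54 x 60 = 3240
Add remaining seconds: 3240 + 45 = 3285

3285


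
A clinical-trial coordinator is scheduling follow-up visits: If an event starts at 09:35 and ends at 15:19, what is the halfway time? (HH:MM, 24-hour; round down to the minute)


Start time: 09:35 = 575 minutes from midnight
End time: 15:19 = 919 minutes from midnight
Sum: 575 + 919 = 1494
Midpoint: 1494 / 2 = 747 minutes
Convert: 747 / 60 = 12 hours, 27 minutes
Result: 12:27

12:27


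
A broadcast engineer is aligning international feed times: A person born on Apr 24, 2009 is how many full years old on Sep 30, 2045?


Birth: 2009-04-24
Reference: 2045-09-30
Year difference: 2045 - 2009 = 36
Has birthday (04-24) occurred by 09-30? Yes
Age in full years: 36

36


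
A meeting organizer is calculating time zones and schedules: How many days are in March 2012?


Month: March
Year: 2012
March is a 31-day month
Total: 31 days

31


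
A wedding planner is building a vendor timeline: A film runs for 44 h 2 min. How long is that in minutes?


Hours: 44
Minutes: 2
Convert hours to minutes: 44 x 60 = 2640
Add remaining minutes: 2640 + 2 = 2642

2642


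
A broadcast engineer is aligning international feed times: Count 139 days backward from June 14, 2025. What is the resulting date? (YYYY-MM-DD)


Start: 2025-06-14
Subtracting 139 days
Days already passed in June: 14
After going back through June: 125 more days to subtract
May 2025: 31 days, 94 remaining
April 2025: 30 days, 64 remaining
March 2025: 31 days, 33 remaining
February 2025: 28 days, 5 remaining
Result: 2025-01-26

2025-01-26


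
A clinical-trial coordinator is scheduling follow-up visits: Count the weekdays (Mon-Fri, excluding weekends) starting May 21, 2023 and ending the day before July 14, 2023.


Start: 2023-05-21 (Sunday)
End (exclusive): 2023-07-14 (Friday)
Total calendar days: 54
Full weeks: 54 // 7 = 7 -> 35 weekdays
Remaining 5 days starting on Sunday:
  Sun(-), Mon(w), Tue(w), Wed(w), Thu(w) -> 4 weekdays
Total business days: 35 + 4 = 39

39


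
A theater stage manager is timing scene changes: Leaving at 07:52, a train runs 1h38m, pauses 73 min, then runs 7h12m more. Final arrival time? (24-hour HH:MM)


Depart: 07:52
Leg 1: +98 min -> 09:30
Layover: +73 min -> 10:43
Leg 2: +432 min -> 17:55
Total travel: 603 minutes = 10h 3m
Arrival: 17:55

17:55


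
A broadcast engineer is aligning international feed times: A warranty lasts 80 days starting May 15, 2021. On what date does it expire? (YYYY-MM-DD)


Start: 2021-05-15
Adding 80 days
Days remaining in May: 16
After May: 64 days still to add
June 2021: 30 days, 34 remaining
July 2021: 31 days, 3 remaining
August 2021 has 31 days, need 3
Result: 2021-08-03

2021-08-03


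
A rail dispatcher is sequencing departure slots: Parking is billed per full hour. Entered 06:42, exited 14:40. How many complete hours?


Start: 06:42
End: 14:40
Hour difference: 14 - 6 = 8 hours
Minute difference: 40 - 42 = -2 minutes
Total minutes: 478
Complete hours: 478 / 60 = 7 (remainder 58)

7


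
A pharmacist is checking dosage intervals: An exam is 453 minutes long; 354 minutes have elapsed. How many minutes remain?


Total budget: 453 minutes
Time used: 354 minutes
Remaining: 453 - 354 = 99 minutes
Percent used: 78.1%
Percent remaining: 21.9%

99


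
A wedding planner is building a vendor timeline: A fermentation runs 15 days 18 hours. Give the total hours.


Days: 15
Extra hours: 18
Hours per day: 24
Days to hours: 15 x 24 = 360
Total: 360 + 18 = 378

378


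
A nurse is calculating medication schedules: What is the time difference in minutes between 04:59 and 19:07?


Start time: 04:59 = 299 minutes from midnight
End time: 19:07 = 1147 minutes from midnight
Difference: 1147 - 299 = 848 minutes
That is 14 hours and 8 minutes

848


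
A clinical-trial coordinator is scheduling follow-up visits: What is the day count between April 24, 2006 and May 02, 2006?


Start date: 2006-04-24
End date: 2006-05-02
Apr 2006: +7 days
May 2006: +1 days
Total: 8 days

8


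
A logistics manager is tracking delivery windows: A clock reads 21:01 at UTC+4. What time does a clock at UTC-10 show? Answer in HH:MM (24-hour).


Local time: 21:01 at UTC+4 (offset 4h)
Target zone: UTC-10 (offset -10h)
Difference: -10 - (4) = -14 hours
Calculation: 21 + (-14) = 7
Result: 07:01

07:01


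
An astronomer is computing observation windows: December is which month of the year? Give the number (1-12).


Calendar month order:
11. November
12. December <--
December is month number 12

12


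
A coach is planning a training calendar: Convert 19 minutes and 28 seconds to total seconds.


Minutes: 19
Extra seconds: 28
Seconds per minute: 60
Minutes to seconds: 19 x 60 = 1140
Total: 1140 + 28 = 1168

1168


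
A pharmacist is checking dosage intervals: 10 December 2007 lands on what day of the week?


Date: 2007-12-10
January 1, 2007 is a Monday
Day of year: 344
Offset from Jan 1: 343 days
343 mod 7 = 0
Result: Monday

Monday


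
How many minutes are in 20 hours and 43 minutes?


Hours: 20
Extra minutes: 43
Minutes per hour: 60
Hours to minutes: 20 x 60 = 1200
Total: 1200 + 43 = 1243

1243


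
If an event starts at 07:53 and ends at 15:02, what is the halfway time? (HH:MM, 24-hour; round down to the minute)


Start time: 07:53 = 473 minutes from midnight
End time: 15:02 = 902 minutes from midnight
Sum: 473 + 902 = 1375
Midpoint: 1375 / 2 = 687 minutes
Convert: 687 / 60 = 11 hours, 27 minutes
Result: 11:27

11:27


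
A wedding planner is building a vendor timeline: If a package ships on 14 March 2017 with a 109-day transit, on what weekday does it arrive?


Start: 2017-03-14 (Tuesday)
Step 1 - find target date: add 109 days
  2017-03-14 + 109 days = 2017-07-01
Step 2 - day of week:
  109 mod 7 = 4
  Tuesday + 4 days -> Saturday
Result: Saturday (2017-07-01)

Saturday


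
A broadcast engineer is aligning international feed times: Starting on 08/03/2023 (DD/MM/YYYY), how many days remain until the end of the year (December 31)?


Start: March 08, 2023
End: December 31, 2023
Days left in March: 23
April: 30
May: 31
June: 30
July: 31
... plus remaining months
Sum of remaining months: 275
Total: 23 + 275 = 298

298


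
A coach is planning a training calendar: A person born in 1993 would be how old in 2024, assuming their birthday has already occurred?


Birth year: 1993
Current year: 2024
Age = current year - birth year
Age = 2024 - 1993 = 31

31


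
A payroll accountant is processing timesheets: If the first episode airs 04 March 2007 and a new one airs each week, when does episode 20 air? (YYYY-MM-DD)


First occurrence: 2007-03-04 (occurrence 1)
Each occurrence is 7 days after the previous.
Occurrence 20 is 19 weeks after the first.
19 weeks = 133 days
2007-03-04 + 133 days = 2007-07-15

2007-07-15


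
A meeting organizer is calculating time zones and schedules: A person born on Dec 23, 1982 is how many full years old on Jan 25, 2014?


Birth: 1982-12-23
Reference: 2014-01-25
Year difference: 2014 - 1982 = 32
Has birthday (12-23) occurred by 01-25? No
Birthday not yet reached this year -> subtract 1
Age in full years: 31

31


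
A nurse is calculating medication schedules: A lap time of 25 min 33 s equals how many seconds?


Minutes: 25
Seconds: 33
Convert minutes to seconds: 25 x 60 = 1500
Add remaining seconds: 1500 + 33 = 1533

1533


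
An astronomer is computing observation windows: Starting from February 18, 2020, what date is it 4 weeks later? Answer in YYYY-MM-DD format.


Start: 2020-02-18
Weeks to add: 4
Convert to days: 4 x 7 = 28 days
Add 28 days to 2020-02-18
Result: 2020-03-17

2020-03-17


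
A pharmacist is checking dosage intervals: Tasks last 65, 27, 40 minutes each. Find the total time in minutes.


Durations: 65, 27, 40
Running sum: 65
+ 27 = 92
+ 40 = 132
Total duration: 132 minutes
That is 2 hours and 12 minutes

132


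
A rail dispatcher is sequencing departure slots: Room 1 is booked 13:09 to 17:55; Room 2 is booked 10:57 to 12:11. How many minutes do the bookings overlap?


Interval A: [789, 1075] minutes from midnight
Interval B: [657, 731] minutes from midnight
Overlap start = max(789, 657) = 789
Overlap end = min(1075, 731) = 731
End <= start, so the intervals do not overlap: 0 minutes

0


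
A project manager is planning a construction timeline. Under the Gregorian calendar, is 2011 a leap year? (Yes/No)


Year: 2011
Divisible by 4? 2011 / 4 = 502.75 -> No
Not divisible by 4, so NOT a leap year

No


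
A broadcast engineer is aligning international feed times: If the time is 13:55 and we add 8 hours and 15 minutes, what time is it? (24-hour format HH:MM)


Start time: 13:55
Adding: 8 hours 15 minutes
Minutes: 55 + 15 = 70
Minute overflow: 70 >= 60, so carry 1 hour, minutes = 10
Hours: 13 + 8 + 1 = 22
Result: 22:10

22:10


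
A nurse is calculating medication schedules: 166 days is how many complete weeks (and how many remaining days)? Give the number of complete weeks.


Total days: 166
Days per week: 7
Division: 166 / 7 = 23 remainder 5
Complete weeks: 23
Remaining days: 5

23


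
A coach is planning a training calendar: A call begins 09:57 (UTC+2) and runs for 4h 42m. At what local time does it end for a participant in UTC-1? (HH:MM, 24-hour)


Start: 09:57 in UTC+2
Step 1 - add duration:
  minutes: 57 + 42 = 99 (carry 1h)
  hours: 9 + 4 + 1 = 14
  end in UTC+2: 14:39
Step 2 - convert UTC+2 -> UTC-1:
  offset difference: -1 - (2) = -3 hours
  14 + (-3) = 11 -> mod 24 = 11
Result: 11:39 in UTC-1

11:39


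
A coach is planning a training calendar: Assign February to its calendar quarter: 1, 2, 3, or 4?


Month: February (month 2)
Q1: January-March (months 1-3)
Q2: April-June (months 4-6)
Q3: July-September (months 7-9)
Q4: October-December (months 10-12)
Month 2 falls in Q1

1


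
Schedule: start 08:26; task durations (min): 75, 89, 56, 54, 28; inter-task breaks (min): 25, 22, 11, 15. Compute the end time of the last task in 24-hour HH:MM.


Start: 08:26 = 506 min from midnight
  after task 1 (75 min): 09:41
  after break (25 min): 10:06
  after task 2 (89 min): 11:35
  after break (22 min): 11:57
  after task 3 (56 min): 12:53
  after break (11 min): 13:04
  after task 4 (54 min): 13:58
  after break (15 min): 14:13
  after task 5 (28 min): 14:41
Total elapsed: 375 minutes
End time: 14:41

14:41


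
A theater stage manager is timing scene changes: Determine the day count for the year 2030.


Year: 2030
Check leap year rules:
Divisible by 4? No
2030 is not a leap year
Days: 365

365


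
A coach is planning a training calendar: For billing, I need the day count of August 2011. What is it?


Month: August
Year: 2011
August is a 31-day month
Total: 31 days

31


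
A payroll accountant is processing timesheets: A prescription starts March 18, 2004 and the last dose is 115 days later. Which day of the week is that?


Start: 2004-03-18 (Thursday)
Step 1 - find target date: add 115 days
  2004-03-18 + 115 days = 2004-07-11
Step 2 - day of week:
  115 mod 7 = 3
  Thursday + 3 days -> Sunday
Result: Sunday (2004-07-11)

Sunday


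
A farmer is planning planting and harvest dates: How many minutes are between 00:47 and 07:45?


Start time: 00:47 = 47 minutes from midnight
End time: 07:45 = 465 minutes from midnight
Difference: 465 - 47 = 418 minutes
That is 6 hours and 58 minutes

418


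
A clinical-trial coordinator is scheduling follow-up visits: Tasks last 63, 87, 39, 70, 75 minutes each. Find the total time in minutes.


Durations: 63, 87, 39, 70, 75
Running sum: 63
+ 87 = 150
+ 39 = 189
+ 70 = 259
+ 75 = 334
Total duration: 334 minutes
That is 5 hours and 34 minutes

334


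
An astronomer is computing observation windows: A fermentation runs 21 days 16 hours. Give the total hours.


Days: 21
Extra hours: 16
Hours per day: 24
Days to hours: 21 x 24 = 504
Total: 504 + 16 = 520

520


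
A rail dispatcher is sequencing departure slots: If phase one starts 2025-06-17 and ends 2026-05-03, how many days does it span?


Start date: 2025-06-17
End date: 2026-05-03
Jun 2025: +14 days
Jul 2025: +31 days
Aug 2025: +31 days
... (9 more months)
Total: 320 days

320


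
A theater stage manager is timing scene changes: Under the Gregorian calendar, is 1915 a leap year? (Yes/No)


Year: 1915
Divisible by 4? 1915 / 4 = 478.75 -> No
Not divisible by 4, so NOT a leap year

No


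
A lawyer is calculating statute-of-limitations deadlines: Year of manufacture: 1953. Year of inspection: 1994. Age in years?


Birth year: 1953
Current year: 1994
Age = current year - birth year
Age = 1994 - 1953 = 41

41


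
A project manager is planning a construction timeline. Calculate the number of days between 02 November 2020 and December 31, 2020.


Start: November 02, 2020
End: December 31, 2020
Days left in November: 28
December: 31
Sum of remaining months: 31
Total: 28 + 31 = 59

59


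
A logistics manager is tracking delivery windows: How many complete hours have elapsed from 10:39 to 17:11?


Start: 10:39
End: 17:11
Hour difference: 17 - 10 = 7 hours
Minute difference: 11 - 39 = -28 minutes
Total minutes: 392
Complete hours: 392 / 60 = 6 (remainder 32)

6


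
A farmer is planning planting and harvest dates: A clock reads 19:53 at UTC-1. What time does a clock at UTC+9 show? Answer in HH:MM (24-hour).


Local time: 19:53 at UTC-1 (offset -1h)
Target zone: UTC+9 (offset 9h)
Difference: 9 - (-1) = 10 hours
Calculation: 19 + (10) = 29
Wraparound: (29) mod 24 = 5
Result: 05:53

05:53


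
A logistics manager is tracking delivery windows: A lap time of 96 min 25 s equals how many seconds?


Minutes: 96
Seconds: 25
Convert minutes to seconds: 96 x 60 = 5760
Add remaining seconds: 5760 + 25 = 5785

5785


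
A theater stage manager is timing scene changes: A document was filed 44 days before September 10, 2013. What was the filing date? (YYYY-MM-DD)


Start: 2013-09-10
Subtracting 44 days
Days already passed in September: 10
After going back through September: 34 more days to subtract
August 2013: 31 days, 3 remaining
July 2013 has 31 days, need 3
Result: 2013-07-28

2013-07-28


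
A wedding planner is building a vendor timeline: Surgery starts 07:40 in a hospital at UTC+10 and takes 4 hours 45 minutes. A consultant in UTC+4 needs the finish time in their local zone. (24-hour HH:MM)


Start: 07:40 in UTC+10
Step 1 - add duration:
  minutes: 40 + 45 = 85 (carry 1h)
  hours: 7 + 4 + 1 = 12
  end in UTC+10: 12:25
Step 2 - convert UTC+10 -> UTC+4:
  offset difference: 4 - (10) = -6 hours
  12 + (-6) = 6 -> mod 24 = 6
Result: 06:25 in UTC+4

06:25


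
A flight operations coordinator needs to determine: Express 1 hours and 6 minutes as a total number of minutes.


Hours: 1
Extra minutes: 6
Minutes per hour: 60
Hours to minutes: 1 x 60 = 60
Total: 60 + 6 = 66

66


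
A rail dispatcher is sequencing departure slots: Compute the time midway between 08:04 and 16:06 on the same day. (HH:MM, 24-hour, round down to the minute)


Start time: 08:04 = 484 minutes from midnight
End time: 16:06 = 966 minutes from midnight
Sum: 484 + 966 = 1450
Midpoint: 1450 / 2 = 725 minutes
Convert: 725 / 60 = 12 hours, 5 minutes
Result: 12:05

12:05


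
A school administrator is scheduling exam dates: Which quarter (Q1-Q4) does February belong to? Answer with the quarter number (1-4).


Month: February (month 2)
Q1: January-March (months 1-3)
Q2: April-June (months 4-6)
Q3: July-September (months 7-9)
Q4: October-December (months 10-12)
Month 2 falls in Q1

1


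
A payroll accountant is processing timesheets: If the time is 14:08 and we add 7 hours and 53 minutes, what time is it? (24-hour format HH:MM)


Start time: 14:08
Adding: 7 hours 53 minutes
Minutes: 8 + 53 = 61
Minute overflow: 61 >= 60, so carry 1 hour, minutes = 1
Hours: 14 + 7 + 1 = 22
Result: 22:01

22:01


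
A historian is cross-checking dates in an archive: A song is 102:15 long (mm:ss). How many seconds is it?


Minutes: 102
Extra seconds: 15
Seconds per minute: 60
Minutes to seconds: 102 x 60 = 6120
Total: 6120 + 15 = 6135

6135


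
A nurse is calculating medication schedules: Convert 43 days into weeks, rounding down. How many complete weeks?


Total days: 43
Days per week: 7
Division: 43 / 7 = 6 remainder 1
Complete weeks: 6
Remaining days: 1

6


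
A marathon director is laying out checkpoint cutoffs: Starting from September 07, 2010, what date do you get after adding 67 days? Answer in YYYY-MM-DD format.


Start: 2010-09-07
Adding 67 days
Days remaining in September: 23
After September: 44 days still to add
October 2010: 31 days, 13 remaining
November 2010 has 30 days, need 13
Result: 2010-11-13

2010-11-13


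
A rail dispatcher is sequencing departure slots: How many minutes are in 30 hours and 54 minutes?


Hours: 30
Minutes: 54
Convert hours to minutes: 30 x 60 = 1800
Add remaining minutes: 1800 + 54 = 1854

1854


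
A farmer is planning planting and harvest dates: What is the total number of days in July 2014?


Month: July
Year: 2014
July is a 31-day month
Total: 31 days

31


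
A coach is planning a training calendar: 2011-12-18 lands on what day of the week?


Date: 2011-12-18
January 1, 2011 is a Saturday
Day of year: 352
Offset from Jan 1: 351 days
351 mod 7 = 1
Result: Sunday

Sunday


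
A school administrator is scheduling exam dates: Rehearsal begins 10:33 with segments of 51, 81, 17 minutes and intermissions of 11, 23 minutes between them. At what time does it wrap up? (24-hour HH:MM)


Start: 10:33 = 633 min from midnight
  after task 1 (51 min): 11:24
  after break (11 min): 11:35
  after task 2 (81 min): 12:56
  after break (23 min): 13:19
  after task 3 (17 min): 13:36
Total elapsed: 183 minutes
End time: 13:36

13:36


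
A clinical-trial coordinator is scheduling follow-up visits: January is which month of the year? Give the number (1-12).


Calendar month order:
1. January <--
2. February
January is month number 1

1


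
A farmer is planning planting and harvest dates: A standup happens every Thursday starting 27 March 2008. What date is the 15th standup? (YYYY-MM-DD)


First occurrence: 2008-03-27 (occurrence 1)
Each occurrence is 7 days after the previous.
Occurrence 15 is 14 weeks after the first.
14 weeks = 98 days
2008-03-27 + 98 days = 2008-07-03

2008-07-03


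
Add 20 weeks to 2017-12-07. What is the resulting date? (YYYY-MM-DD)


Start: 2017-12-07
Weeks to add: 20
Convert to days: 20 x 7 = 140 days
Add 140 days to 2017-12-07
Result: 2018-04-26

2018-04-26


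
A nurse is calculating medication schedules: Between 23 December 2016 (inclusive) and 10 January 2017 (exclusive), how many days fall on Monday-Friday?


Start: 2016-12-23 (Friday)
End (exclusive): 2017-01-10 (Tuesday)
Total calendar days: 18
Full weeks: 18 // 7 = 2 -> 10 weekdays
Remaining 4 days starting on Friday:
  Fri(w), Sat(-), Sun(-), Mon(w) -> 2 weekdays
Total business days: 10 + 2 = 12

12


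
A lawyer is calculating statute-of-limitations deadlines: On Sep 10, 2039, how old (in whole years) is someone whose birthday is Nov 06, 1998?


Birth: 1998-11-06
Reference: 2039-09-10
Year difference: 2039 - 1998 = 41
Has birthday (11-06) occurred by 09-10? No
Birthday not yet reached this year -> subtract 1
Age in full years: 40

40


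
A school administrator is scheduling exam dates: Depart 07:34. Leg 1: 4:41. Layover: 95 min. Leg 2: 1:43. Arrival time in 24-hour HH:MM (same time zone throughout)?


Depart: 07:34
Leg 1: +281 min -> 12:15
Layover: +95 min -> 13:50
Leg 2: +103 min -> 15:33
Total travel: 479 minutes = 7h 59m
Arrival: 15:33

15:33


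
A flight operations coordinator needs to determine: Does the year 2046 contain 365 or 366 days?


Year: 2046
Check leap year rules:
Divisible by 4? No
2046 is not a leap year
Days: 365

365


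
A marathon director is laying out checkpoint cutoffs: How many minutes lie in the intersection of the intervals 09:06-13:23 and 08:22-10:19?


Interval A: [546, 803] minutes from midnight
Interval B: [502, 619] minutes from midnight
Overlap start = max(546, 502) = 546
Overlap end = min(803, 619) = 619
Overlap = 619 - 546 = 73 minutes

73


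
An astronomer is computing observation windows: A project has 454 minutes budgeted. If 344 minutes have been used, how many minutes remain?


Total budget: 454 minutes
Time used: 344 minutes
Remaining: 454 - 344 = 110 minutes
Percent used: 75.8%
Percent remaining: 24.2%

110


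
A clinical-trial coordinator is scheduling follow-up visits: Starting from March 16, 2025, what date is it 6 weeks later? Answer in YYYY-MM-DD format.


Start: 2025-03-16
Weeks to add: 6
Convert to days: 6 x 7 = 42 days
Add 42 days to 2025-03-16
Result: 2025-04-27

2025-04-27


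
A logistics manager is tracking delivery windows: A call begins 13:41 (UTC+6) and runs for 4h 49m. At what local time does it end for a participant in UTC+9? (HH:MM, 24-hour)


Start: 13:41 in UTC+6
Step 1 - add duration:
  minutes: 41 + 49 = 90 (carry 1h)
  hours: 13 + 4 + 1 = 18
  end in UTC+6: 18:30
Step 2 - convert UTC+6 -> UTC+9:
  offset difference: 9 - (6) = 3 hours
  18 + (3) = 21 -> mod 24 = 21
Result: 21:30 in UTC+9

21:30


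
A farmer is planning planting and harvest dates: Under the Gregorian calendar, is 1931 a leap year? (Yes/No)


Year: 1931
Divisible by 4? 1931 / 4 = 482.75 -> No
Not divisible by 4, so NOT a leap year

No


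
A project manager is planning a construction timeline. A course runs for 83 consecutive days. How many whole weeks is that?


Total days: 83
Days per week: 7
Division: 83 / 7 = 11 remainder 6
Complete weeks: 11
Remaining days: 6

11


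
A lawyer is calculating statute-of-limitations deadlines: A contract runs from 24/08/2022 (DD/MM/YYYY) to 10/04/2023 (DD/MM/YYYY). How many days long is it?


Start date: 2022-08-24
End date: 2023-04-10
Aug 2022: +8 days
Sep 2022: +30 days
Oct 2022: +31 days
... (6 more months)
Total: 229 days

229


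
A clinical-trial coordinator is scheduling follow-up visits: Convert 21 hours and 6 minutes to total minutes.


Hours: 21
Minutes: 6
Convert hours to minutes: 21 x 60 = 1260
Add remaining minutes: 1260 + 6 = 1266

1266


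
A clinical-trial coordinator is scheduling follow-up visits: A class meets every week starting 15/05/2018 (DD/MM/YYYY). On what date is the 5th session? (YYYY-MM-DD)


First occurrence: 2018-05-15 (occurrence 1)
Each occurrence is 7 days after the previous.
Occurrence 5 is 4 weeks after the first.
4 weeks = 28 days
2018-05-15 + 28 days = 2018-06-12

2018-06-12


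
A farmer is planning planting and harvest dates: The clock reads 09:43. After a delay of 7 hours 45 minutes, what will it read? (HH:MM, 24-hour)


Start time: 09:43
Adding: 7 hours 45 minutes
Minutes: 43 + 45 = 88
Minute overflow: 88 >= 60, so carry 1 hour, minutes = 28
Hours: 9 + 7 + 1 = 17
Result: 17:28

17:28


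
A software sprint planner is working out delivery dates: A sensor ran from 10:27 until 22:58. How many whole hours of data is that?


Start: 10:27
End: 22:58
Hour difference: 22 - 10 = 12 hours
Minute difference: 58 - 27 = 31 minutes
Total minutes: 751
Complete hours: 751 / 60 = 12 (remainder 31)

12


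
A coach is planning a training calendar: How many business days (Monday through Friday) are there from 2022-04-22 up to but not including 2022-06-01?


Start: 2022-04-22 (Friday)
End (exclusive): 2022-06-01 (Wednesday)
Total calendar days: 40
Full weeks: 40 // 7 = 5 -> 25 weekdays
Remaining 5 days starting on Friday:
  Fri(w), Sat(-), Sun(-), Mon(w), Tue(w) -> 3 weekdays
Total business days: 25 + 3 = 28

28


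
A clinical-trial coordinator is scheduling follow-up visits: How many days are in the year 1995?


Year: 1995
Check leap year rules:
Divisible by 4? No
1995 is not a leap year
Days: 365

365


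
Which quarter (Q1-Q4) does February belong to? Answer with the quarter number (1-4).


Month: February (month 2)
Q1: January-March (months 1-3)
Q2: April-June (months 4-6)
Q3: July-September (months 7-9)
Q4: October-December (months 10-12)
Month 2 falls in Q1

1


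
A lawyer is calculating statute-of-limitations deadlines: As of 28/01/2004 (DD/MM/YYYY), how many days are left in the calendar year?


Start: January 28, 2004
End: December 31, 2004
Days left in January: 3
February: 29
March: 31
April: 30
May: 31
... plus remaining months
Sum of remaining months: 335
Total: 3 + 335 = 338

338


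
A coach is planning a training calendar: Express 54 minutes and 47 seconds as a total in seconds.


Minutes: 54
Seconds: 47
Convert minutes to seconds: 54 x 60 = 3240
Add remaining seconds: 3240 + 47 = 3287

3287


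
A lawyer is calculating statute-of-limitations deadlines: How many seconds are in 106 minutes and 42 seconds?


Minutes: 106
Extra seconds: 42
Seconds per minute: 60
Minutes to seconds: 106 x 60 = 6360
Total: 6360 + 42 = 6402

6402


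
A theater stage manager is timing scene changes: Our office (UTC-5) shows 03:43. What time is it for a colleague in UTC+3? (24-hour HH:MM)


Local time: 03:43 at UTC-5 (offset -5h)
Target zone: UTC+3 (offset 3h)
Difference: 3 - (-5) = 8 hours
Calculation: 3 + (8) = 11
Result: 11:43

11:43


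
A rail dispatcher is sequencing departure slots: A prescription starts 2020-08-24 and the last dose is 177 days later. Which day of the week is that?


Start: 2020-08-24 (Monday)
Step 1 - find target date: add 177 days
  2020-08-24 + 177 days = 2021-02-17
Step 2 - day of week:
  177 mod 7 = 2
  Monday + 2 days -> Wednesday
Result: Wednesday (2021-02-17)

Wednesday


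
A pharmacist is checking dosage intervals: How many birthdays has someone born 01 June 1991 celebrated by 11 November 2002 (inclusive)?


Birth: 1991-06-01
Reference: 2002-11-11
Year difference: 2002 - 1991 = 11
Has birthday (06-01) occurred by 11-11? Yes
Age in full years: 11

11


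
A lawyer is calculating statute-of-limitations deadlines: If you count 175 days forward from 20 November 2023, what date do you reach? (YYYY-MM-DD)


Start: 2023-11-20
Adding 175 days
Days remaining in November: 10
After November: 165 days still to add
December 2023: 31 days, 134 remaining
January 2024: 31 days, 103 remaining
February 2024: 29 days, 74 remaining
March 2024: 31 days, 43 remaining
Result: 2024-05-13

2024-05-13


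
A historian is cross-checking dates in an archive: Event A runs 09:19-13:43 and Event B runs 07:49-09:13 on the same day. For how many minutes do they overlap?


Interval A: [559, 823] minutes from midnight
Interval B: [469, 553] minutes from midnight
Overlap start = max(559, 469) = 559
Overlap end = min(823, 553) = 553
End <= start, so the intervals do not overlap: 0 minutes

0


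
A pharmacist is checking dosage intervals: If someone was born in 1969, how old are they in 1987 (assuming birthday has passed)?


Birth year: 1969
Current year: 1987
Age = current year - birth year
Age = 1987 - 1969 = 18

18


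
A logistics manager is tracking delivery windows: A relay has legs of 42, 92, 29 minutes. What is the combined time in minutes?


Durations: 42, 92, 29
Running sum: 42
+ 92 = 134
+ 29 = 163
Total duration: 163 minutes
That is 2 hours and 43 minutes

163


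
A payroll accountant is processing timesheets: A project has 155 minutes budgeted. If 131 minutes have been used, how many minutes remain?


Total budget: 155 minutes
Time used: 131 minutes
Remaining: 155 - 131 = 24 minutes
Percent used: 84.5%
Percent remaining: 15.5%

24


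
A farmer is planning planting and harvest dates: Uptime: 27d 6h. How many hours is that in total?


Days: 27
Extra hours: 6
Hours per day: 24
Days to hours: 27 x 24 = 648
Total: 648 + 6 = 654

654


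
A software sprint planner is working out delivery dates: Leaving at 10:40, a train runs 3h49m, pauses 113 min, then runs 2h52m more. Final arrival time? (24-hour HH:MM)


Depart: 10:40
Leg 1: +229 min -> 14:29
Layover: +113 min -> 16:22
Leg 2: +172 min -> 19:14
Total travel: 514 minutes = 8h 34m
Arrival: 19:14

19:14


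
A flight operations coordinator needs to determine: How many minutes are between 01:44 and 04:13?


Start time: 01:44 = 104 minutes from midnight
End time: 04:13 = 253 minutes from midnight
Difference: 253 - 104 = 149 minutes
That is 2 hours and 29 minutes

149


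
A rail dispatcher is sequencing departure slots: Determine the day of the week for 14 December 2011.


Date: 2011-12-14
January 1, 2011 is a Saturday
Day of year: 348
Offset from Jan 1: 347 days
347 mod 7 = 4
Result: Wednesday

Wednesday


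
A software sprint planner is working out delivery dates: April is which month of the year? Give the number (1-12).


Calendar month order:
3. March
4. April <--
5. May
April is month number 4

4


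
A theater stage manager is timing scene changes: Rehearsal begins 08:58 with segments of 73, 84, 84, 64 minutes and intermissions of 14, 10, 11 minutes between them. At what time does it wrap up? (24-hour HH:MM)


Start: 08:58 = 538 min from midnight
  after task 1 (73 min): 10:11
  after break (14 min): 10:25
  after task 2 (84 min): 11:49
  after break (10 min): 11:59
  after task 3 (84 min): 13:23
  after break (11 min): 13:34
  after task 4 (64 min): 14:38
Total elapsed: 340 minutes
End time: 14:38

14:38


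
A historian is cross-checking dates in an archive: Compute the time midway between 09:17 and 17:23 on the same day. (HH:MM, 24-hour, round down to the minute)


Start time: 09:17 = 557 minutes from midnight
End time: 17:23 = 1043 minutes from midnight
Sum: 557 + 1043 = 1600
Midpoint: 1600 / 2 = 800 minutes
Convert: 800 / 60 = 13 hours, 20 minutes
Result: 13:20

13:20


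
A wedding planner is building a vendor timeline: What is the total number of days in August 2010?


Month: August
Year: 2010
August is a 31-day month
Total: 31 days

31


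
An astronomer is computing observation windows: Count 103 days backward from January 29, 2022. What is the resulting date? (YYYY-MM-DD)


Start: 2022-01-29
Subtracting 103 days
Days already passed in January: 29
After going back through January: 74 more days to subtract
December 2021: 31 days, 43 remaining
November 2021: 30 days, 13 remaining
October 2021 has 31 days, need 13
Result: 2021-10-18

2021-10-18


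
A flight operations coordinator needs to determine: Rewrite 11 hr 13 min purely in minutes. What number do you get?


Hours: 11
Extra minutes: 13
Minutes per hour: 60
Hours to minutes: 11 x 60 = 660
Total: 660 + 13 = 673

673


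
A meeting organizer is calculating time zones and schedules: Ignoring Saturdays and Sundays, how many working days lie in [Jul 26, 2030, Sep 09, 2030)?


Start: 2030-07-26 (Friday)
End (exclusive): 2030-09-09 (Monday)
Total calendar days: 45
Full weeks: 45 // 7 = 6 -> 30 weekdays
Remaining 3 days starting on Friday:
  Fri(w), Sat(-), Sun(-) -> 1 weekdays
Total business days: 30 + 1 = 31

31


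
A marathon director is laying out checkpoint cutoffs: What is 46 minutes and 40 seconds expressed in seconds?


Minutes: 46
Extra seconds: 40
Seconds per minute: 60
Minutes to seconds: 46 x 60 = 2760
Total: 2760 + 40 = 2800

2800


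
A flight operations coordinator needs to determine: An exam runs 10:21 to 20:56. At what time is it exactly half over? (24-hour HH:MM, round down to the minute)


Start time: 10:21 = 621 minutes from midnight
End time: 20:56 = 1256 minutes from midnight
Sum: 621 + 1256 = 1877
Midpoint: 1877 / 2 = 938 minutes
Convert: 938 / 60 = 15 hours, 38 minutes
Result: 15:38

15:38


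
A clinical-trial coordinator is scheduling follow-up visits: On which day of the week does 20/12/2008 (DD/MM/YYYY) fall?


Date: 2008-12-20
January 1, 2008 is a Tuesday
Day of year: 355
Offset from Jan 1: 354 days
354 mod 7 = 4
Result: Saturday

Saturday


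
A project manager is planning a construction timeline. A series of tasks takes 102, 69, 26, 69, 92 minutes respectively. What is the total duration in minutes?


Durations: 102, 69, 26, 69, 92
Running sum: 102
+ 69 = 171
+ 26 = 197
+ 69 = 266
+ 92 = 358
Total duration: 358 minutes
That is 5 hours and 58 minutes

358


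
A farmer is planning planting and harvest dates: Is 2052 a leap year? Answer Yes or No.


Year: 2052
Divisible by 4? 2052 / 4 = 513.0 -> Yes
Divisible by 100? 2052 / 100 = 20.52 -> No
Divisible by 4 but not 100, so it IS a leap year

Yes


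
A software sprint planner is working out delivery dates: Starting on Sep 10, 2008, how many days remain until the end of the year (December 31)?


Start: September 10, 2008
End: December 31, 2008
Days left in September: 20
October: 31
November: 30
December: 31
Sum of remaining months: 92
Total: 20 + 92 = 112

112


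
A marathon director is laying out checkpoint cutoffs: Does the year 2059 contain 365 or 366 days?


Year: 2059
Check leap year rules:
Divisible by 4? No
2059 is not a leap year
Days: 365

365


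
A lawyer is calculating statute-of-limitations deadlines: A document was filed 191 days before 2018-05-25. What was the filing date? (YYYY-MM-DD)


Start: 2018-05-25
Subtracting 191 days
Days already passed in May: 25
After going back through May: 166 more days to subtract
April 2018: 30 days, 136 remaining
March 2018: 31 days, 105 remaining
February 2018: 28 days, 77 remaining
January 2018: 31 days, 46 remaining
Result: 2017-11-15

2017-11-15


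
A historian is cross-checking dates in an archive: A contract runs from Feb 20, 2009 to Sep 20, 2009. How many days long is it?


Start date: 2009-02-20
End date: 2009-09-20
Feb 2009: +9 days
Mar 2009: +31 days
Apr 2009: +30 days
... (5 more months)
Total: 212 days

212


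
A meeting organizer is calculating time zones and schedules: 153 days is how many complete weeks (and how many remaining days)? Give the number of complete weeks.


Total days: 153
Days per week: 7
Division: 153 / 7 = 21 remainder 6
Complete weeks: 21
Remaining days: 6

21


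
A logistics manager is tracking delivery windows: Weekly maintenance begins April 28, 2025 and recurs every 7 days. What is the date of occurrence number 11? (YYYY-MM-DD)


First occurrence: 2025-04-28 (occurrence 1)
Each occurrence is 7 days after the previous.
Occurrence 11 is 10 weeks after the first.
10 weeks = 70 days
2025-04-28 + 70 days = 2025-07-07

2025-07-07


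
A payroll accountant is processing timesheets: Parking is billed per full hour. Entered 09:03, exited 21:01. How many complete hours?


Start: 09:03
End: 21:01
Hour difference: 21 - 9 = 12 hours
Minute difference: 1 - 3 = -2 minutes
Total minutes: 718
Complete hours: 718 / 60 = 11 (remainder 58)

11
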